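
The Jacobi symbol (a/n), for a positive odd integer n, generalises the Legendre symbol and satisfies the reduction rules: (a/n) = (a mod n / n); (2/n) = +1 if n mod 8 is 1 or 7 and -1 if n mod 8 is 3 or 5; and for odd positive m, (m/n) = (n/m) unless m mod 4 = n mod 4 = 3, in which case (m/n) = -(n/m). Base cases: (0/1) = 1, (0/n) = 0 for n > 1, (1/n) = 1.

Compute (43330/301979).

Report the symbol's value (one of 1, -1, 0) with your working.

43330 = 2^1·21665; (2/301979) = -1 since 301979 mod 8 = 3, so (43330/301979) = (-1)^1·(21665/301979); sign now -1
reciprocity: (21665/301979) = +1·(301979/21665) since 21665 mod 4 = 1, 301979 mod 4 = 3; sign now -1
(301979/21665) = (20334/21665)   [reduce mod 21665]
20334 = 2^1·10167; (2/21665) = +1 since 21665 mod 8 = 1, so (20334/21665) = (+1)^1·(10167/21665); sign now -1
reciprocity: (10167/21665) = +1·(21665/10167) since 10167 mod 4 = 3, 21665 mod 4 = 1; sign now -1
(21665/10167) = (1331/10167)   [reduce mod 10167]
reciprocity: (1331/10167) = -1·(10167/1331) since 1331 mod 4 = 3, 10167 mod 4 = 3; sign now +1
(10167/1331) = (850/1331)   [reduce mod 1331]
850 = 2^1·425; (2/1331) = -1 since 1331 mod 8 = 3, so (850/1331) = (-1)^1·(425/1331); sign now -1
reciprocity: (425/1331) = +1·(1331/425) since 425 mod 4 = 1, 1331 mod 4 = 3; sign now -1
(1331/425) = (56/425)   [reduce mod 425]
56 = 2^3·7; (2/425) = +1 since 425 mod 8 = 1, so (56/425) = (+1)^3·(7/425); sign now -1
reciprocity: (7/425) = +1·(425/7) since 7 mod 4 = 3, 425 mod 4 = 1; sign now -1
(425/7) = (5/7)   [reduce mod 7]
reciprocity: (5/7) = +1·(7/5) since 5 mod 4 = 1, 7 mod 4 = 3; sign now -1
(7/5) = (2/5)   [reduce mod 5]
2 = 2^1·1; (2/5) = -1 since 5 mod 8 = 5, so (2/5) = (-1)^1·(1/5); sign now +1
(1/5) = 1; final value = sign = +1

1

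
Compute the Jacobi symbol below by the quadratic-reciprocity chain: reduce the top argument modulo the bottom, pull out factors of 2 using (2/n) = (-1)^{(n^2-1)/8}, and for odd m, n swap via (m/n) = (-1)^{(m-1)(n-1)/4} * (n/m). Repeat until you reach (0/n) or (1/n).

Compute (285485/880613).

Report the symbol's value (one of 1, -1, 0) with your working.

-1

reciprocity: (285485/880613) = +1·(880613/285485) since 285485 mod 4 = 1, 880613 mod 4 = 1; sign now +1
(880613/285485) = (24158/285485)   [reduce mod 285485]
24158 = 2^1·12079; (2/285485) = -1 since 285485 mod 8 = 5, so (24158/285485) = (-1)^1·(12079/285485); sign now -1
reciprocity: (12079/285485) = +1·(285485/12079) since 12079 mod 4 = 3, 285485 mod 4 = 1; sign now -1
(285485/12079) = (7668/12079)   [reduce mod 12079]
7668 = 2^2·1917; (2/12079) = +1 since 12079 mod 8 = 7, so (7668/12079) = (+1)^2·(1917/12079); sign now -1
reciprocity: (1917/12079) = +1·(12079/1917) since 1917 mod 4 = 1, 12079 mod 4 = 3; sign now -1
(12079/1917) = (577/1917)   [reduce mod 1917]
reciprocity: (577/1917) = +1·(1917/577) since 577 mod 4 = 1, 1917 mod 4 = 1; sign now -1
(1917/577) = (186/577)   [reduce mod 577]
186 = 2^1·93; (2/577) = +1 since 577 mod 8 = 1, so (186/577) = (+1)^1·(93/577); sign now -1
reciprocity: (93/577) = +1·(577/93) since 93 mod 4 = 1, 577 mod 4 = 1; sign now -1
(577/93) = (19/93)   [reduce mod 93]
reciprocity: (19/93) = +1·(93/19) since 19 mod 4 = 3, 93 mod 4 = 1; sign now -1
(93/19) = (17/19)   [reduce mod 19]
reciprocity: (17/19) = +1·(19/17) since 17 mod 4 = 1, 19 mod 4 = 3; sign now -1
(19/17) = (2/17)   [reduce mod 17]
2 = 2^1·1; (2/17) = +1 since 17 mod 8 = 1, so (2/17) = (+1)^1·(1/17); sign now -1
(1/17) = 1; final value = sign = -1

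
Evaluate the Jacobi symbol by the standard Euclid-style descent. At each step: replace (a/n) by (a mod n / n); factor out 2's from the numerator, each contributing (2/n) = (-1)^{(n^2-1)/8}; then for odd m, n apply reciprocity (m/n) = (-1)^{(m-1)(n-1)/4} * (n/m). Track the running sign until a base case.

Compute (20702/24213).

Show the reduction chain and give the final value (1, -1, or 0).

factor out 2^1: 20702 = 2^1·10351; with 24213 mod 8 = 5, (2/24213) = -1; sign now -1; continue with (10351/24213)
flip (10351/24213) -> (24213/10351): both odd, 10351 mod 4 = 3, 24213 mod 4 = 1, so the flip contributes +1; sign now -1
(24213/10351): 24213 mod 10351 = 3511, so (24213/10351) = (3511/10351)
flip (3511/10351) -> (10351/3511): both odd, 3511 mod 4 = 3, 10351 mod 4 = 3, so the flip contributes -1; sign now +1
(10351/3511): 10351 mod 3511 = 3329, so (10351/3511) = (3329/3511)
flip (3329/3511) -> (3511/3329): both odd, 3329 mod 4 = 1, 3511 mod 4 = 3, so the flip contributes +1; sign now +1
(3511/3329): 3511 mod 3329 = 182, so (3511/3329) = (182/3329)
factor out 2^1: 182 = 2^1·91; with 3329 mod 8 = 1, (2/3329) = +1; sign now +1; continue with (91/3329)
flip (91/3329) -> (3329/91): both odd, 91 mod 4 = 3, 3329 mod 4 = 1, so the flip contributes +1; sign now +1
(3329/91): 3329 mod 91 = 53, so (3329/91) = (53/91)
flip (53/91) -> (91/53): both odd, 53 mod 4 = 1, 91 mod 4 = 3, so the flip contributes +1; sign now +1
(91/53): 91 mod 53 = 38, so (91/53) = (38/53)
factor out 2^1: 38 = 2^1·19; with 53 mod 8 = 5, (2/53) = -1; sign now -1; continue with (19/53)
flip (19/53) -> (53/19): both odd, 19 mod 4 = 3, 53 mod 4 = 1, so the flip contributes +1; sign now -1
(53/19): 53 mod 19 = 15, so (53/19) = (15/19)
flip (15/19) -> (19/15): both odd, 15 mod 4 = 3, 19 mod 4 = 3, so the flip contributes -1; sign now +1
(19/15): 19 mod 15 = 4, so (19/15) = (4/15)
factor out 2^2: 4 = 2^2·1; with 15 mod 8 = 7, (2/15) = +1; sign now +1; continue with (1/15)
reached (1/15) = 1, so the symbol is +1

1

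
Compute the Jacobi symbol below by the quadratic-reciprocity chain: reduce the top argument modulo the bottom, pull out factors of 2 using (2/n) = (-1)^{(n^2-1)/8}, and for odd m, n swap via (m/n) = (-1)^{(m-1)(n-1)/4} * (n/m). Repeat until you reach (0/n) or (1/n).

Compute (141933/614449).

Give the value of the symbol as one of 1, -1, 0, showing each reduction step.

flip (141933/614449) -> (614449/141933): both odd, 141933 mod 4 = 1, 614449 mod 4 = 1, so the flip contributes +1; sign now +1
(614449/141933): 614449 mod 141933 = 46717, so (614449/141933) = (46717/141933)
flip (46717/141933) -> (141933/46717): both odd, 46717 mod 4 = 1, 141933 mod 4 = 1, so the flip contributes +1; sign now +1
(141933/46717): 141933 mod 46717 = 1782, so (141933/46717) = (1782/46717)
factor out 2^1: 1782 = 2^1·891; with 46717 mod 8 = 5, (2/46717) = -1; sign now -1; continue with (891/46717)
flip (891/46717) -> (46717/891): both odd, 891 mod 4 = 3, 46717 mod 4 = 1, so the flip contributes +1; sign now -1
(46717/891): 46717 mod 891 = 385, so (46717/891) = (385/891)
flip (385/891) -> (891/385): both odd, 385 mod 4 = 1, 891 mod 4 = 3, so the flip contributes +1; sign now -1
(891/385): 891 mod 385 = 121, so (891/385) = (121/385)
flip (121/385) -> (385/121): both odd, 121 mod 4 = 1, 385 mod 4 = 1, so the flip contributes +1; sign now -1
(385/121): 385 mod 121 = 22, so (385/121) = (22/121)
factor out 2^1: 22 = 2^1·11; with 121 mod 8 = 1, (2/121) = +1; sign now -1; continue with (11/121)
flip (11/121) -> (121/11): both odd, 11 mod 4 = 3, 121 mod 4 = 1, so the flip contributes +1; sign now -1
(121/11): 121 mod 11 = 0, so (121/11) = (0/11)
reached (0/11); gcd(a, n) > 1, so (0/11) = 0 and the symbol is 0

0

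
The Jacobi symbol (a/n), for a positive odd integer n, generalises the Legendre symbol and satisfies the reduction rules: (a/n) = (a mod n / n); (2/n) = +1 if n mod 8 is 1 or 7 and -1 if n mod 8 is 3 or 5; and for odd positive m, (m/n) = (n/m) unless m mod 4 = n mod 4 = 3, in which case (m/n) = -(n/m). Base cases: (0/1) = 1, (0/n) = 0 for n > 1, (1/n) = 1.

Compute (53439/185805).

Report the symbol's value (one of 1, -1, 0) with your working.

reciprocity: (53439/185805) = +1·(185805/53439) since 53439 mod 4 = 3, 185805 mod 4 = 1; sign now +1
(185805/53439) = (25488/53439)   [reduce mod 53439]
25488 = 2^4·1593; (2/53439) = +1 since 53439 mod 8 = 7, so (25488/53439) = (+1)^4·(1593/53439); sign now +1
reciprocity: (1593/53439) = +1·(53439/1593) since 1593 mod 4 = 1, 53439 mod 4 = 3; sign now +1
(53439/1593) = (870/1593)   [reduce mod 1593]
870 = 2^1·435; (2/1593) = +1 since 1593 mod 8 = 1, so (870/1593) = (+1)^1·(435/1593); sign now +1
reciprocity: (435/1593) = +1·(1593/435) since 435 mod 4 = 3, 1593 mod 4 = 1; sign now +1
(1593/435) = (288/435)   [reduce mod 435]
288 = 2^5·9; (2/435) = -1 since 435 mod 8 = 3, so (288/435) = (-1)^5·(9/435); sign now -1
reciprocity: (9/435) = +1·(435/9) since 9 mod 4 = 1, 435 mod 4 = 3; sign now -1
(435/9) = (3/9)   [reduce mod 9]
reciprocity: (3/9) = +1·(9/3) since 3 mod 4 = 3, 9 mod 4 = 1; sign now -1
(9/3) = (0/3)   [reduce mod 3]
(0/3) = 0   [gcd(a, n) > 1]; final value = 0

0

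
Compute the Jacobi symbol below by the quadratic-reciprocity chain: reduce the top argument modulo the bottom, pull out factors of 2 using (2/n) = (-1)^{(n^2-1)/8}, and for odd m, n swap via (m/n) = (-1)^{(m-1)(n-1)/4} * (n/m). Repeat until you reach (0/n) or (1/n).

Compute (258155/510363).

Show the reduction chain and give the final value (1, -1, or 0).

1

flip (258155/510363) -> (510363/258155): both odd, 258155 mod 4 = 3, 510363 mod 4 = 3, so the flip contributes -1; sign now -1
(510363/258155): 510363 mod 258155 = 252208, so (510363/258155) = (252208/258155)
factor out 2^4: 252208 = 2^4·15763; with 258155 mod 8 = 3, (2/258155) = -1; sign now -1; continue with (15763/258155)
flip (15763/258155) -> (258155/15763): both odd, 15763 mod 4 = 3, 258155 mod 4 = 3, so the flip contributes -1; sign now +1
(258155/15763): 258155 mod 15763 = 5947, so (258155/15763) = (5947/15763)
flip (5947/15763) -> (15763/5947): both odd, 5947 mod 4 = 3, 15763 mod 4 = 3, so the flip contributes -1; sign now -1
(15763/5947): 15763 mod 5947 = 3869, so (15763/5947) = (3869/5947)
flip (3869/5947) -> (5947/3869): both odd, 3869 mod 4 = 1, 5947 mod 4 = 3, so the flip contributes +1; sign now -1
(5947/3869): 5947 mod 3869 = 2078, so (5947/3869) = (2078/3869)
factor out 2^1: 2078 = 2^1·1039; with 3869 mod 8 = 5, (2/3869) = -1; sign now +1; continue with (1039/3869)
flip (1039/3869) -> (3869/1039): both odd, 1039 mod 4 = 3, 3869 mod 4 = 1, so the flip contributes +1; sign now +1
(3869/1039): 3869 mod 1039 = 752, so (3869/1039) = (752/1039)
factor out 2^4: 752 = 2^4·47; with 1039 mod 8 = 7, (2/1039) = +1; sign now +1; continue with (47/1039)
flip (47/1039) -> (1039/47): both odd, 47 mod 4 = 3, 1039 mod 4 = 3, so the flip contributes -1; sign now -1
(1039/47): 1039 mod 47 = 5, so (1039/47) = (5/47)
flip (5/47) -> (47/5): both odd, 5 mod 4 = 1, 47 mod 4 = 3, so the flip contributes +1; sign now -1
(47/5): 47 mod 5 = 2, so (47/5) = (2/5)
factor out 2^1: 2 = 2^1·1; with 5 mod 8 = 5, (2/5) = -1; sign now +1; continue with (1/5)
reached (1/5) = 1, so the symbol is +1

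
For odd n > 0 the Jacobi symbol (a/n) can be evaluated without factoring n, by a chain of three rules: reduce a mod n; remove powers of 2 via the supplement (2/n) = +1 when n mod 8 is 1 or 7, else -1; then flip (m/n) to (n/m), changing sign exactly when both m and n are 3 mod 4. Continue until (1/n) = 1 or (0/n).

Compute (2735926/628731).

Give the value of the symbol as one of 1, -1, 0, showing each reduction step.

-1

(2735926/628731): 2735926 mod 628731 = 221002, so (2735926/628731) = (221002/628731)
factor out 2^1: 221002 = 2^1·110501; with 628731 mod 8 = 3, (2/628731) = -1; sign now -1; continue with (110501/628731)
flip (110501/628731) -> (628731/110501): both odd, 110501 mod 4 = 1, 628731 mod 4 = 3, so the flip contributes +1; sign now -1
(628731/110501): 628731 mod 110501 = 76226, so (628731/110501) = (76226/110501)
factor out 2^1: 76226 = 2^1·38113; with 110501 mod 8 = 5, (2/110501) = -1; sign now +1; continue with (38113/110501)
flip (38113/110501) -> (110501/38113): both odd, 38113 mod 4 = 1, 110501 mod 4 = 1, so the flip contributes +1; sign now +1
(110501/38113): 110501 mod 38113 = 34275, so (110501/38113) = (34275/38113)
flip (34275/38113) -> (38113/34275): both odd, 34275 mod 4 = 3, 38113 mod 4 = 1, so the flip contributes +1; sign now +1
(38113/34275): 38113 mod 34275 = 3838, so (38113/34275) = (3838/34275)
factor out 2^1: 3838 = 2^1·1919; with 34275 mod 8 = 3, (2/34275) = -1; sign now -1; continue with (1919/34275)
flip (1919/34275) -> (34275/1919): both odd, 1919 mod 4 = 3, 34275 mod 4 = 3, so the flip contributes -1; sign now +1
(34275/1919): 34275 mod 1919 = 1652, so (34275/1919) = (1652/1919)
factor out 2^2: 1652 = 2^2·413; with 1919 mod 8 = 7, (2/1919) = +1; sign now +1; continue with (413/1919)
flip (413/1919) -> (1919/413): both odd, 413 mod 4 = 1, 1919 mod 4 = 3, so the flip contributes +1; sign now +1
(1919/413): 1919 mod 413 = 267, so (1919/413) = (267/413)
flip (267/413) -> (413/267): both odd, 267 mod 4 = 3, 413 mod 4 = 1, so the flip contributes +1; sign now +1
(413/267): 413 mod 267 = 146, so (413/267) = (146/267)
factor out 2^1: 146 = 2^1·73; with 267 mod 8 = 3, (2/267) = -1; sign now -1; continue with (73/267)
flip (73/267) -> (267/73): both odd, 73 mod 4 = 1, 267 mod 4 = 3, so the flip contributes +1; sign now -1
(267/73): 267 mod 73 = 48, so (267/73) = (48/73)
factor out 2^4: 48 = 2^4·3; with 73 mod 8 = 1, (2/73) = +1; sign now -1; continue with (3/73)
flip (3/73) -> (73/3): both odd, 3 mod 4 = 3, 73 mod 4 = 1, so the flip contributes +1; sign now -1
(73/3): 73 mod 3 = 1, so (73/3) = (1/3)
reached (1/3) = 1, so the symbol is -1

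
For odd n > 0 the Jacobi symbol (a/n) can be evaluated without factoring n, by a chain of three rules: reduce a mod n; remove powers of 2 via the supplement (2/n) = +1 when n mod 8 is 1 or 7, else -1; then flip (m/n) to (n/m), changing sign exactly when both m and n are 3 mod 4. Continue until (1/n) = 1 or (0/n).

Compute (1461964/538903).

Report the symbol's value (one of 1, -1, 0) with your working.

(1461964/538903): 1461964 mod 538903 = 384158, so (1461964/538903) = (384158/538903)
factor out 2^1: 384158 = 2^1·192079; with 538903 mod 8 = 7, (2/538903) = +1; sign now +1; continue with (192079/538903)
flip (192079/538903) -> (538903/192079): both odd, 192079 mod 4 = 3, 538903 mod 4 = 3, so the flip contributes -1; sign now -1
(538903/192079): 538903 mod 192079 = 154745, so (538903/192079) = (154745/192079)
flip (154745/192079) -> (192079/154745): both odd, 154745 mod 4 = 1, 192079 mod 4 = 3, so the flip contributes +1; sign now -1
(192079/154745): 192079 mod 154745 = 37334, so (192079/154745) = (37334/154745)
factor out 2^1: 37334 = 2^1·18667; with 154745 mod 8 = 1, (2/154745) = +1; sign now -1; continue with (18667/154745)
flip (18667/154745) -> (154745/18667): both odd, 18667 mod 4 = 3, 154745 mod 4 = 1, so the flip contributes +1; sign now -1
(154745/18667): 154745 mod 18667 = 5409, so (154745/18667) = (5409/18667)
flip (5409/18667) -> (18667/5409): both odd, 5409 mod 4 = 1, 18667 mod 4 = 3, so the flip contributes +1; sign now -1
(18667/5409): 18667 mod 5409 = 2440, so (18667/5409) = (2440/5409)
factor out 2^3: 2440 = 2^3·305; with 5409 mod 8 = 1, (2/5409) = +1; sign now -1; continue with (305/5409)
flip (305/5409) -> (5409/305): both odd, 305 mod 4 = 1, 5409 mod 4 = 1, so the flip contributes +1; sign now -1
(5409/305): 5409 mod 305 = 224, so (5409/305) = (224/305)
factor out 2^5: 224 = 2^5·7; with 305 mod 8 = 1, (2/305) = +1; sign now -1; continue with (7/305)
flip (7/305) -> (305/7): both odd, 7 mod 4 = 3, 305 mod 4 = 1, so the flip contributes +1; sign now -1
(305/7): 305 mod 7 = 4, so (305/7) = (4/7)
factor out 2^2: 4 = 2^2·1; with 7 mod 8 = 7, (2/7) = +1; sign now -1; continue with (1/7)
reached (1/7) = 1, so the symbol is -1

-1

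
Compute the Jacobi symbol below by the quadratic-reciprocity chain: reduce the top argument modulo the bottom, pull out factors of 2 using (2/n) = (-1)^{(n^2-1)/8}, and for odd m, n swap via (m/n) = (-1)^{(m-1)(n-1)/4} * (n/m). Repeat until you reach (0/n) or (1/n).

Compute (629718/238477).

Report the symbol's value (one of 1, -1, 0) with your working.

1

(629718/238477) = (152764/238477)   [reduce mod 238477]
152764 = 2^2·38191; (2/238477) = -1 since 238477 mod 8 = 5, so (152764/238477) = (-1)^2·(38191/238477); sign now +1
reciprocity: (38191/238477) = +1·(238477/38191) since 38191 mod 4 = 3, 238477 mod 4 = 1; sign now +1
(238477/38191) = (9331/38191)   [reduce mod 38191]
reciprocity: (9331/38191) = -1·(38191/9331) since 9331 mod 4 = 3, 38191 mod 4 = 3; sign now -1
(38191/9331) = (867/9331)   [reduce mod 9331]
reciprocity: (867/9331) = -1·(9331/867) since 867 mod 4 = 3, 9331 mod 4 = 3; sign now +1
(9331/867) = (661/867)   [reduce mod 867]
reciprocity: (661/867) = +1·(867/661) since 661 mod 4 = 1, 867 mod 4 = 3; sign now +1
(867/661) = (206/661)   [reduce mod 661]
206 = 2^1·103; (2/661) = -1 since 661 mod 8 = 5, so (206/661) = (-1)^1·(103/661); sign now -1
reciprocity: (103/661) = +1·(661/103) since 103 mod 4 = 3, 661 mod 4 = 1; sign now -1
(661/103) = (43/103)   [reduce mod 103]
reciprocity: (43/103) = -1·(103/43) since 43 mod 4 = 3, 103 mod 4 = 3; sign now +1
(103/43) = (17/43)   [reduce mod 43]
reciprocity: (17/43) = +1·(43/17) since 17 mod 4 = 1, 43 mod 4 = 3; sign now +1
(43/17) = (9/17)   [reduce mod 17]
reciprocity: (9/17) = +1·(17/9) since 9 mod 4 = 1, 17 mod 4 = 1; sign now +1
(17/9) = (8/9)   [reduce mod 9]
8 = 2^3·1; (2/9) = +1 since 9 mod 8 = 1, so (8/9) = (+1)^3·(1/9); sign now +1
(1/9) = 1; final value = sign = +1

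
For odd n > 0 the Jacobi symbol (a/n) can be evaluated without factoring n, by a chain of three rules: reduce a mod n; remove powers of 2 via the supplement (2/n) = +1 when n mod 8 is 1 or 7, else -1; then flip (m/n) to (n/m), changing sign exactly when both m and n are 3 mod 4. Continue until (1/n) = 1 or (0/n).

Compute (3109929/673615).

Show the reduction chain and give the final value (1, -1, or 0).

(3109929/673615): 3109929 mod 673615 = 415469, so (3109929/673615) = (415469/673615)
flip (415469/673615) -> (673615/415469): both odd, 415469 mod 4 = 1, 673615 mod 4 = 3, so the flip contributes +1; sign now +1
(673615/415469): 673615 mod 415469 = 258146, so (673615/415469) = (258146/415469)
factor out 2^1: 258146 = 2^1·129073; with 415469 mod 8 = 5, (2/415469) = -1; sign now -1; continue with (129073/415469)
flip (129073/415469) -> (415469/129073): both odd, 129073 mod 4 = 1, 415469 mod 4 = 1, so the flip contributes +1; sign now -1
(415469/129073): 415469 mod 129073 = 28250, so (415469/129073) = (28250/129073)
factor out 2^1: 28250 = 2^1·14125; with 129073 mod 8 = 1, (2/129073) = +1; sign now -1; continue with (14125/129073)
flip (14125/129073) -> (129073/14125): both odd, 14125 mod 4 = 1, 129073 mod 4 = 1, so the flip contributes +1; sign now -1
(129073/14125): 129073 mod 14125 = 1948, so (129073/14125) = (1948/14125)
factor out 2^2: 1948 = 2^2·487; with 14125 mod 8 = 5, (2/14125) = -1; sign now -1; continue with (487/14125)
flip (487/14125) -> (14125/487): both odd, 487 mod 4 = 3, 14125 mod 4 = 1, so the flip contributes +1; sign now -1
(14125/487): 14125 mod 487 = 2, so (14125/487) = (2/487)
factor out 2^1: 2 = 2^1·1; with 487 mod 8 = 7, (2/487) = +1; sign now -1; continue with (1/487)
reached (1/487) = 1, so the symbol is -1

-1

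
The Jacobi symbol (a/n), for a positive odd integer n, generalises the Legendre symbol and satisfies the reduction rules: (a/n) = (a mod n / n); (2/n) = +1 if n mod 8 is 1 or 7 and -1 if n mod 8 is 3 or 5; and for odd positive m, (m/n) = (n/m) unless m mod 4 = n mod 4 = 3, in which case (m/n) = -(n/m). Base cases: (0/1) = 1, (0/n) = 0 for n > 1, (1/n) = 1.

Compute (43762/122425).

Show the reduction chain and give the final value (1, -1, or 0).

-1

factor out 2^1: 43762 = 2^1·21881; with 122425 mod 8 = 1, (2/122425) = +1; sign now +1; continue with (21881/122425)
flip (21881/122425) -> (122425/21881): both odd, 21881 mod 4 = 1, 122425 mod 4 = 1, so the flip contributes +1; sign now +1
(122425/21881): 122425 mod 21881 = 13020, so (122425/21881) = (13020/21881)
factor out 2^2: 13020 = 2^2·3255; with 21881 mod 8 = 1, (2/21881) = +1; sign now +1; continue with (3255/21881)
flip (3255/21881) -> (21881/3255): both odd, 3255 mod 4 = 3, 21881 mod 4 = 1, so the flip contributes +1; sign now +1
(21881/3255): 21881 mod 3255 = 2351, so (21881/3255) = (2351/3255)
flip (2351/3255) -> (3255/2351): both odd, 2351 mod 4 = 3, 3255 mod 4 = 3, so the flip contributes -1; sign now -1
(3255/2351): 3255 mod 2351 = 904, so (3255/2351) = (904/2351)
factor out 2^3: 904 = 2^3·113; with 2351 mod 8 = 7, (2/2351) = +1; sign now -1; continue with (113/2351)
flip (113/2351) -> (2351/113): both odd, 113 mod 4 = 1, 2351 mod 4 = 3, so the flip contributes +1; sign now -1
(2351/113): 2351 mod 113 = 91, so (2351/113) = (91/113)
flip (91/113) -> (113/91): both odd, 91 mod 4 = 3, 113 mod 4 = 1, so the flip contributes +1; sign now -1
(113/91): 113 mod 91 = 22, so (113/91) = (22/91)
factor out 2^1: 22 = 2^1·11; with 91 mod 8 = 3, (2/91) = -1; sign now +1; continue with (11/91)
flip (11/91) -> (91/11): both odd, 11 mod 4 = 3, 91 mod 4 = 3, so the flip contributes -1; sign now -1
(91/11): 91 mod 11 = 3, so (91/11) = (3/11)
flip (3/11) -> (11/3): both odd, 3 mod 4 = 3, 11 mod 4 = 3, so the flip contributes -1; sign now +1
(11/3): 11 mod 3 = 2, so (11/3) = (2/3)
factor out 2^1: 2 = 2^1·1; with 3 mod 8 = 3, (2/3) = -1; sign now -1; continue with (1/3)
reached (1/3) = 1, so the symbol is -1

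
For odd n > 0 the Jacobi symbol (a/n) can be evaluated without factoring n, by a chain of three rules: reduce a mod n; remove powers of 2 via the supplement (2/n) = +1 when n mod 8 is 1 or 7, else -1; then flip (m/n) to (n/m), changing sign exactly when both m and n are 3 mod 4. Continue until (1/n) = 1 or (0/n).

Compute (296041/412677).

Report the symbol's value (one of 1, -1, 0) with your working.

-1

flip (296041/412677) -> (412677/296041): both odd, 296041 mod 4 = 1, 412677 mod 4 = 1, so the flip contributes +1; sign now +1
(412677/296041): 412677 mod 296041 = 116636, so (412677/296041) = (116636/296041)
factor out 2^2: 116636 = 2^2·29159; with 296041 mod 8 = 1, (2/296041) = +1; sign now +1; continue with (29159/296041)
flip (29159/296041) -> (296041/29159): both odd, 29159 mod 4 = 3, 296041 mod 4 = 1, so the flip contributes +1; sign now +1
(296041/29159): 296041 mod 29159 = 4451, so (296041/29159) = (4451/29159)
flip (4451/29159) -> (29159/4451): both odd, 4451 mod 4 = 3, 29159 mod 4 = 3, so the flip contributes -1; sign now -1
(29159/4451): 29159 mod 4451 = 2453, so (29159/4451) = (2453/4451)
flip (2453/4451) -> (4451/2453): both odd, 2453 mod 4 = 1, 4451 mod 4 = 3, so the flip contributes +1; sign now -1
(4451/2453): 4451 mod 2453 = 1998, so (4451/2453) = (1998/2453)
factor out 2^1: 1998 = 2^1·999; with 2453 mod 8 = 5, (2/2453) = -1; sign now +1; continue with (999/2453)
flip (999/2453) -> (2453/999): both odd, 999 mod 4 = 3, 2453 mod 4 = 1, so the flip contributes +1; sign now +1
(2453/999): 2453 mod 999 = 455, so (2453/999) = (455/999)
flip (455/999) -> (999/455): both odd, 455 mod 4 = 3, 999 mod 4 = 3, so the flip contributes -1; sign now -1
(999/455): 999 mod 455 = 89, so (999/455) = (89/455)
flip (89/455) -> (455/89): both odd, 89 mod 4 = 1, 455 mod 4 = 3, so the flip contributes +1; sign now -1
(455/89): 455 mod 89 = 10, so (455/89) = (10/89)
factor out 2^1: 10 = 2^1·5; with 89 mod 8 = 1, (2/89) = +1; sign now -1; continue with (5/89)
flip (5/89) -> (89/5): both odd, 5 mod 4 = 1, 89 mod 4 = 1, so the flip contributes +1; sign now -1
(89/5): 89 mod 5 = 4, so (89/5) = (4/5)
factor out 2^2: 4 = 2^2·1; with 5 mod 8 = 5, (2/5) = -1; sign now -1; continue with (1/5)
reached (1/5) = 1, so the symbol is -1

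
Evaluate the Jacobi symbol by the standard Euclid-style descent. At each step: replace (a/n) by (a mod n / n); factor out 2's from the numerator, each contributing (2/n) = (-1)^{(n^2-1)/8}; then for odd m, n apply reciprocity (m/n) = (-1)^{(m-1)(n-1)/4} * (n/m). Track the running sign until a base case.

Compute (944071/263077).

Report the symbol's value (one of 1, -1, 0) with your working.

(944071/263077): 944071 mod 263077 = 154840, so (944071/263077) = (154840/263077)
factor out 2^3: 154840 = 2^3·19355; with 263077 mod 8 = 5, (2/263077) = -1; sign now -1; continue with (19355/263077)
flip (19355/263077) -> (263077/19355): both odd, 19355 mod 4 = 3, 263077 mod 4 = 1, so the flip contributes +1; sign now -1
(263077/19355): 263077 mod 19355 = 11462, so (263077/19355) = (11462/19355)
factor out 2^1: 11462 = 2^1·5731; with 19355 mod 8 = 3, (2/19355) = -1; sign now +1; continue with (5731/19355)
flip (5731/19355) -> (19355/5731): both odd, 5731 mod 4 = 3, 19355 mod 4 = 3, so the flip contributes -1; sign now -1
(19355/5731): 19355 mod 5731 = 2162, so (19355/5731) = (2162/5731)
factor out 2^1: 2162 = 2^1·1081; with 5731 mod 8 = 3, (2/5731) = -1; sign now +1; continue with (1081/5731)
flip (1081/5731) -> (5731/1081): both odd, 1081 mod 4 = 1, 5731 mod 4 = 3, so the flip contributes +1; sign now +1
(5731/1081): 5731 mod 1081 = 326, so (5731/1081) = (326/1081)
factor out 2^1: 326 = 2^1·163; with 1081 mod 8 = 1, (2/1081) = +1; sign now +1; continue with (163/1081)
flip (163/1081) -> (1081/163): both odd, 163 mod 4 = 3, 1081 mod 4 = 1, so the flip contributes +1; sign now +1
(1081/163): 1081 mod 163 = 103, so (1081/163) = (103/163)
flip (103/163) -> (163/103): both odd, 103 mod 4 = 3, 163 mod 4 = 3, so the flip contributes -1; sign now -1
(163/103): 163 mod 103 = 60, so (163/103) = (60/103)
factor out 2^2: 60 = 2^2·15; with 103 mod 8 = 7, (2/103) = +1; sign now -1; continue with (15/103)
flip (15/103) -> (103/15): both odd, 15 mod 4 = 3, 103 mod 4 = 3, so the flip contributes -1; sign now +1
(103/15): 103 mod 15 = 13, so (103/15) = (13/15)
flip (13/15) -> (15/13): both odd, 13 mod 4 = 1, 15 mod 4 = 3, so the flip contributes +1; sign now +1
(15/13): 15 mod 13 = 2, so (15/13) = (2/13)
factor out 2^1: 2 = 2^1·1; with 13 mod 8 = 5, (2/13) = -1; sign now -1; continue with (1/13)
reached (1/13) = 1, so the symbol is -1

-1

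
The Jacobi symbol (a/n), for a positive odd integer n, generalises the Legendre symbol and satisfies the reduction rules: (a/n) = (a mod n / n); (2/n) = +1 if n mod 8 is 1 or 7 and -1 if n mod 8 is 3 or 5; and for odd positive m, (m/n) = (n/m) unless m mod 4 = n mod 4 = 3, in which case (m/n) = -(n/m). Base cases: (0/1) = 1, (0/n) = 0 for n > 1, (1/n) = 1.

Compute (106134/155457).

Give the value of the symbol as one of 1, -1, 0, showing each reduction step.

0

factor out 2^1: 106134 = 2^1·53067; with 155457 mod 8 = 1, (2/155457) = +1; sign now +1; continue with (53067/155457)
flip (53067/155457) -> (155457/53067): both odd, 53067 mod 4 = 3, 155457 mod 4 = 1, so the flip contributes +1; sign now +1
(155457/53067): 155457 mod 53067 = 49323, so (155457/53067) = (49323/53067)
flip (49323/53067) -> (53067/49323): both odd, 49323 mod 4 = 3, 53067 mod 4 = 3, so the flip contributes -1; sign now -1
(53067/49323): 53067 mod 49323 = 3744, so (53067/49323) = (3744/49323)
factor out 2^5: 3744 = 2^5·117; with 49323 mod 8 = 3, (2/49323) = -1; sign now +1; continue with (117/49323)
flip (117/49323) -> (49323/117): both odd, 117 mod 4 = 1, 49323 mod 4 = 3, so the flip contributes +1; sign now +1
(49323/117): 49323 mod 117 = 66, so (49323/117) = (66/117)
factor out 2^1: 66 = 2^1·33; with 117 mod 8 = 5, (2/117) = -1; sign now -1; continue with (33/117)
flip (33/117) -> (117/33): both odd, 33 mod 4 = 1, 117 mod 4 = 1, so the flip contributes +1; sign now -1
(117/33): 117 mod 33 = 18, so (117/33) = (18/33)
factor out 2^1: 18 = 2^1·9; with 33 mod 8 = 1, (2/33) = +1; sign now -1; continue with (9/33)
flip (9/33) -> (33/9): both odd, 9 mod 4 = 1, 33 mod 4 = 1, so the flip contributes +1; sign now -1
(33/9): 33 mod 9 = 6, so (33/9) = (6/9)
factor out 2^1: 6 = 2^1·3; with 9 mod 8 = 1, (2/9) = +1; sign now -1; continue with (3/9)
flip (3/9) -> (9/3): both odd, 3 mod 4 = 3, 9 mod 4 = 1, so the flip contributes +1; sign now -1
(9/3): 9 mod 3 = 0, so (9/3) = (0/3)
reached (0/3); gcd(a, n) > 1, so (0/3) = 0 and the symbol is 0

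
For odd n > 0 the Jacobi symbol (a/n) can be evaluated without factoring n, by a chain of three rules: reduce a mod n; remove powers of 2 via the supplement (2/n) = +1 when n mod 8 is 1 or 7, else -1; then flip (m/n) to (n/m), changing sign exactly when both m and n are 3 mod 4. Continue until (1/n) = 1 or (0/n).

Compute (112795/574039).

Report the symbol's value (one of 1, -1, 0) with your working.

reciprocity: (112795/574039) = -1·(574039/112795) since 112795 mod 4 = 3, 574039 mod 4 = 3; sign now -1
(574039/112795) = (10064/112795)   [reduce mod 112795]
10064 = 2^4·629; (2/112795) = -1 since 112795 mod 8 = 3, so (10064/112795) = (-1)^4·(629/112795); sign now -1
reciprocity: (629/112795) = +1·(112795/629) since 629 mod 4 = 1, 112795 mod 4 = 3; sign now -1
(112795/629) = (204/629)   [reduce mod 629]
204 = 2^2·51; (2/629) = -1 since 629 mod 8 = 5, so (204/629) = (-1)^2·(51/629); sign now -1
reciprocity: (51/629) = +1·(629/51) since 51 mod 4 = 3, 629 mod 4 = 1; sign now -1
(629/51) = (17/51)   [reduce mod 51]
reciprocity: (17/51) = +1·(51/17) since 17 mod 4 = 1, 51 mod 4 = 3; sign now -1
(51/17) = (0/17)   [reduce mod 17]
(0/17) = 0   [gcd(a, n) > 1]; final value = 0

0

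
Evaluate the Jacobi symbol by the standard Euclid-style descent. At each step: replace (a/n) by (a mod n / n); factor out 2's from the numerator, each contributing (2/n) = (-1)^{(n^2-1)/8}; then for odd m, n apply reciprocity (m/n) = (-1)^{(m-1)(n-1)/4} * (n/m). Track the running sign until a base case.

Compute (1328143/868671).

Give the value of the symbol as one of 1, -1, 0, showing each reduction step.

(1328143/868671): 1328143 mod 868671 = 459472, so (1328143/868671) = (459472/868671)
factor out 2^4: 459472 = 2^4·28717; with 868671 mod 8 = 7, (2/868671) = +1; sign now +1; continue with (28717/868671)
flip (28717/868671) -> (868671/28717): both odd, 28717 mod 4 = 1, 868671 mod 4 = 3, so the flip contributes +1; sign now +1
(868671/28717): 868671 mod 28717 = 7161, so (868671/28717) = (7161/28717)
flip (7161/28717) -> (28717/7161): both odd, 7161 mod 4 = 1, 28717 mod 4 = 1, so the flip contributes +1; sign now +1
(28717/7161): 28717 mod 7161 = 73, so (28717/7161) = (73/7161)
flip (73/7161) -> (7161/73): both odd, 73 mod 4 = 1, 7161 mod 4 = 1, so the flip contributes +1; sign now +1
(7161/73): 7161 mod 73 = 7, so (7161/73) = (7/73)
flip (7/73) -> (73/7): both odd, 7 mod 4 = 3, 73 mod 4 = 1, so the flip contributes +1; sign now +1
(73/7): 73 mod 7 = 3, so (73/7) = (3/7)
flip (3/7) -> (7/3): both odd, 3 mod 4 = 3, 7 mod 4 = 3, so the flip contributes -1; sign now -1
(7/3): 7 mod 3 = 1, so (7/3) = (1/3)
reached (1/3) = 1, so the symbol is -1

-1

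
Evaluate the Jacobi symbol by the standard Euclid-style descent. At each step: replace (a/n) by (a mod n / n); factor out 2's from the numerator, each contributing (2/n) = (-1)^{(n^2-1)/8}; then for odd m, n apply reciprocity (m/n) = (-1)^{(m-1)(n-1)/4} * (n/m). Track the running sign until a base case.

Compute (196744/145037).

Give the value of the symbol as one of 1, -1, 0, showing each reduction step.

1

(196744/145037) = (51707/145037)   [reduce mod 145037]
reciprocity: (51707/145037) = +1·(145037/51707) since 51707 mod 4 = 3, 145037 mod 4 = 1; sign now +1
(145037/51707) = (41623/51707)   [reduce mod 51707]
reciprocity: (41623/51707) = -1·(51707/41623) since 41623 mod 4 = 3, 51707 mod 4 = 3; sign now -1
(51707/41623) = (10084/41623)   [reduce mod 41623]
10084 = 2^2·2521; (2/41623) = +1 since 41623 mod 8 = 7, so (10084/41623) = (+1)^2·(2521/41623); sign now -1
reciprocity: (2521/41623) = +1·(41623/2521) since 2521 mod 4 = 1, 41623 mod 4 = 3; sign now -1
(41623/2521) = (1287/2521)   [reduce mod 2521]
reciprocity: (1287/2521) = +1·(2521/1287) since 1287 mod 4 = 3, 2521 mod 4 = 1; sign now -1
(2521/1287) = (1234/1287)   [reduce mod 1287]
1234 = 2^1·617; (2/1287) = +1 since 1287 mod 8 = 7, so (1234/1287) = (+1)^1·(617/1287); sign now -1
reciprocity: (617/1287) = +1·(1287/617) since 617 mod 4 = 1, 1287 mod 4 = 3; sign now -1
(1287/617) = (53/617)   [reduce mod 617]
reciprocity: (53/617) = +1·(617/53) since 53 mod 4 = 1, 617 mod 4 = 1; sign now -1
(617/53) = (34/53)   [reduce mod 53]
34 = 2^1·17; (2/53) = -1 since 53 mod 8 = 5, so (34/53) = (-1)^1·(17/53); sign now +1
reciprocity: (17/53) = +1·(53/17) since 17 mod 4 = 1, 53 mod 4 = 1; sign now +1
(53/17) = (2/17)   [reduce mod 17]
2 = 2^1·1; (2/17) = +1 since 17 mod 8 = 1, so (2/17) = (+1)^1·(1/17); sign now +1
(1/17) = 1; final value = sign = +1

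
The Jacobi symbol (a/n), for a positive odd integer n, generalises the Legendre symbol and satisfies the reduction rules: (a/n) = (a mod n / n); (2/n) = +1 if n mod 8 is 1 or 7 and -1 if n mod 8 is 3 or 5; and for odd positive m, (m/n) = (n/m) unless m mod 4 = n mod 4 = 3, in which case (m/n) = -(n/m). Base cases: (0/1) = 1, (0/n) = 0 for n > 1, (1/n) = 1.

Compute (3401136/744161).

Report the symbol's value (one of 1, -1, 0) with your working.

(3401136/744161): 3401136 mod 744161 = 424492, so (3401136/744161) = (424492/744161)
factor out 2^2: 424492 = 2^2·106123; with 744161 mod 8 = 1, (2/744161) = +1; sign now +1; continue with (106123/744161)
flip (106123/744161) -> (744161/106123): both odd, 106123 mod 4 = 3, 744161 mod 4 = 1, so the flip contributes +1; sign now +1
(744161/106123): 744161 mod 106123 = 1300, so (744161/106123) = (1300/106123)
factor out 2^2: 1300 = 2^2·325; with 106123 mod 8 = 3, (2/106123) = -1; sign now +1; continue with (325/106123)
flip (325/106123) -> (106123/325): both odd, 325 mod 4 = 1, 106123 mod 4 = 3, so the flip contributes +1; sign now +1
(106123/325): 106123 mod 325 = 173, so (106123/325) = (173/325)
flip (173/325) -> (325/173): both odd, 173 mod 4 = 1, 325 mod 4 = 1, so the flip contributes +1; sign now +1
(325/173): 325 mod 173 = 152, so (325/173) = (152/173)
factor out 2^3: 152 = 2^3·19; with 173 mod 8 = 5, (2/173) = -1; sign now -1; continue with (19/173)
flip (19/173) -> (173/19): both odd, 19 mod 4 = 3, 173 mod 4 = 1, so the flip contributes +1; sign now -1
(173/19): 173 mod 19 = 2, so (173/19) = (2/19)
factor out 2^1: 2 = 2^1·1; with 19 mod 8 = 3, (2/19) = -1; sign now +1; continue with (1/19)
reached (1/19) = 1, so the symbol is +1

1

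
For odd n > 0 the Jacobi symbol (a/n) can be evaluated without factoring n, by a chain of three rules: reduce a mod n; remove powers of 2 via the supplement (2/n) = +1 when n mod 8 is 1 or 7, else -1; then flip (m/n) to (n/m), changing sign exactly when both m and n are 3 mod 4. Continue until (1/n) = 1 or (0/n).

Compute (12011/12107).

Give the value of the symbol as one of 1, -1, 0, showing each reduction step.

flip (12011/12107) -> (12107/12011): both odd, 12011 mod 4 = 3, 12107 mod 4 = 3, so the flip contributes -1; sign now -1
(12107/12011): 12107 mod 12011 = 96, so (12107/12011) = (96/12011)
factor out 2^5: 96 = 2^5·3; with 12011 mod 8 = 3, (2/12011) = -1; sign now +1; continue with (3/12011)
flip (3/12011) -> (12011/3): both odd, 3 mod 4 = 3, 12011 mod 4 = 3, so the flip contributes -1; sign now -1
(12011/3): 12011 mod 3 = 2, so (12011/3) = (2/3)
factor out 2^1: 2 = 2^1·1; with 3 mod 8 = 3, (2/3) = -1; sign now +1; continue with (1/3)
reached (1/3) = 1, so the symbol is +1

1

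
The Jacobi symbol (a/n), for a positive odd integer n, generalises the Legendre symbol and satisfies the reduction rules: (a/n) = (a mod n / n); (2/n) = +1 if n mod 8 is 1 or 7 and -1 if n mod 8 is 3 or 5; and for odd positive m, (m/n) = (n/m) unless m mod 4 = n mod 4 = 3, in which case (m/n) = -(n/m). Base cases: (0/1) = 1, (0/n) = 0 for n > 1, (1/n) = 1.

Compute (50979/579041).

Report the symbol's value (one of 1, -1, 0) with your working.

flip (50979/579041) -> (579041/50979): both odd, 50979 mod 4 = 3, 579041 mod 4 = 1, so the flip contributes +1; sign now +1
(579041/50979): 579041 mod 50979 = 18272, so (579041/50979) = (18272/50979)
factor out 2^5: 18272 = 2^5·571; with 50979 mod 8 = 3, (2/50979) = -1; sign now -1; continue with (571/50979)
flip (571/50979) -> (50979/571): both odd, 571 mod 4 = 3, 50979 mod 4 = 3, so the flip contributes -1; sign now +1
(50979/571): 50979 mod 571 = 160, so (50979/571) = (160/571)
factor out 2^5: 160 = 2^5·5; with 571 mod 8 = 3, (2/571) = -1; sign now -1; continue with (5/571)
flip (5/571) -> (571/5): both odd, 5 mod 4 = 1, 571 mod 4 = 3, so the flip contributes +1; sign now -1
(571/5): 571 mod 5 = 1, so (571/5) = (1/5)
reached (1/5) = 1, so the symbol is -1

-1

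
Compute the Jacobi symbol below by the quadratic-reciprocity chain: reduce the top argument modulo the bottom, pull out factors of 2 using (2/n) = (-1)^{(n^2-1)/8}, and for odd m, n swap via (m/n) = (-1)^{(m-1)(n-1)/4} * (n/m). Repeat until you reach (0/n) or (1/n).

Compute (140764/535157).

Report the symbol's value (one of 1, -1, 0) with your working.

-1

140764 = 2^2·35191; (2/535157) = -1 since 535157 mod 8 = 5, so (140764/535157) = (-1)^2·(35191/535157); sign now +1
reciprocity: (35191/535157) = +1·(535157/35191) since 35191 mod 4 = 3, 535157 mod 4 = 1; sign now +1
(535157/35191) = (7292/35191)   [reduce mod 35191]
7292 = 2^2·1823; (2/35191) = +1 since 35191 mod 8 = 7, so (7292/35191) = (+1)^2·(1823/35191); sign now +1
reciprocity: (1823/35191) = -1·(35191/1823) since 1823 mod 4 = 3, 35191 mod 4 = 3; sign now -1
(35191/1823) = (554/1823)   [reduce mod 1823]
554 = 2^1·277; (2/1823) = +1 since 1823 mod 8 = 7, so (554/1823) = (+1)^1·(277/1823); sign now -1
reciprocity: (277/1823) = +1·(1823/277) since 277 mod 4 = 1, 1823 mod 4 = 3; sign now -1
(1823/277) = (161/277)   [reduce mod 277]
reciprocity: (161/277) = +1·(277/161) since 161 mod 4 = 1, 277 mod 4 = 1; sign now -1
(277/161) = (116/161)   [reduce mod 161]
116 = 2^2·29; (2/161) = +1 since 161 mod 8 = 1, so (116/161) = (+1)^2·(29/161); sign now -1
reciprocity: (29/161) = +1·(161/29) since 29 mod 4 = 1, 161 mod 4 = 1; sign now -1
(161/29) = (16/29)   [reduce mod 29]
16 = 2^4·1; (2/29) = -1 since 29 mod 8 = 5, so (16/29) = (-1)^4·(1/29); sign now -1
(1/29) = 1; final value = sign = -1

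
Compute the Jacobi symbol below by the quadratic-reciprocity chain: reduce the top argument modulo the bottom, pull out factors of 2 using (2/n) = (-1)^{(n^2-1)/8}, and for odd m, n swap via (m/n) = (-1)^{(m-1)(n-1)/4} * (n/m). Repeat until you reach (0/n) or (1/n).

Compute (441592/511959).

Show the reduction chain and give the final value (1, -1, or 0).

factor out 2^3: 441592 = 2^3·55199; with 511959 mod 8 = 7, (2/511959) = +1; sign now +1; continue with (55199/511959)
flip (55199/511959) -> (511959/55199): both odd, 55199 mod 4 = 3, 511959 mod 4 = 3, so the flip contributes -1; sign now -1
(511959/55199): 511959 mod 55199 = 15168, so (511959/55199) = (15168/55199)
factor out 2^6: 15168 = 2^6·237; with 55199 mod 8 = 7, (2/55199) = +1; sign now -1; continue with (237/55199)
flip (237/55199) -> (55199/237): both odd, 237 mod 4 = 1, 55199 mod 4 = 3, so the flip contributes +1; sign now -1
(55199/237): 55199 mod 237 = 215, so (55199/237) = (215/237)
flip (215/237) -> (237/215): both odd, 215 mod 4 = 3, 237 mod 4 = 1, so the flip contributes +1; sign now -1
(237/215): 237 mod 215 = 22, so (237/215) = (22/215)
factor out 2^1: 22 = 2^1·11; with 215 mod 8 = 7, (2/215) = +1; sign now -1; continue with (11/215)
flip (11/215) -> (215/11): both odd, 11 mod 4 = 3, 215 mod 4 = 3, so the flip contributes -1; sign now +1
(215/11): 215 mod 11 = 6, so (215/11) = (6/11)
factor out 2^1: 6 = 2^1·3; with 11 mod 8 = 3, (2/11) = -1; sign now -1; continue with (3/11)
flip (3/11) -> (11/3): both odd, 3 mod 4 = 3, 11 mod 4 = 3, so the flip contributes -1; sign now +1
(11/3): 11 mod 3 = 2, so (11/3) = (2/3)
factor out 2^1: 2 = 2^1·1; with 3 mod 8 = 3, (2/3) = -1; sign now -1; continue with (1/3)
reached (1/3) = 1, so the symbol is -1

-1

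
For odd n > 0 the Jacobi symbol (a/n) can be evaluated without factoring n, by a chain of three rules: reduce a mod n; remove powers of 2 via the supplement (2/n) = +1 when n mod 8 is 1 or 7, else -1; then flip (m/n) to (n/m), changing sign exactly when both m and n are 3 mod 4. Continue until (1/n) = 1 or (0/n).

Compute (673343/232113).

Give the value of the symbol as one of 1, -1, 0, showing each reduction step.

1

(673343/232113) = (209117/232113)   [reduce mod 232113]
reciprocity: (209117/232113) = +1·(232113/209117) since 209117 mod 4 = 1, 232113 mod 4 = 1; sign now +1
(232113/209117) = (22996/209117)   [reduce mod 209117]
22996 = 2^2·5749; (2/209117) = -1 since 209117 mod 8 = 5, so (22996/209117) = (-1)^2·(5749/209117); sign now +1
reciprocity: (5749/209117) = +1·(209117/5749) since 5749 mod 4 = 1, 209117 mod 4 = 1; sign now +1
(209117/5749) = (2153/5749)   [reduce mod 5749]
reciprocity: (2153/5749) = +1·(5749/2153) since 2153 mod 4 = 1, 5749 mod 4 = 1; sign now +1
(5749/2153) = (1443/2153)   [reduce mod 2153]
reciprocity: (1443/2153) = +1·(2153/1443) since 1443 mod 4 = 3, 2153 mod 4 = 1; sign now +1
(2153/1443) = (710/1443)   [reduce mod 1443]
710 = 2^1·355; (2/1443) = -1 since 1443 mod 8 = 3, so (710/1443) = (-1)^1·(355/1443); sign now -1
reciprocity: (355/1443) = -1·(1443/355) since 355 mod 4 = 3, 1443 mod 4 = 3; sign now +1
(1443/355) = (23/355)   [reduce mod 355]
reciprocity: (23/355) = -1·(355/23) since 23 mod 4 = 3, 355 mod 4 = 3; sign now -1
(355/23) = (10/23)   [reduce mod 23]
10 = 2^1·5; (2/23) = +1 since 23 mod 8 = 7, so (10/23) = (+1)^1·(5/23); sign now -1
reciprocity: (5/23) = +1·(23/5) since 5 mod 4 = 1, 23 mod 4 = 3; sign now -1
(23/5) = (3/5)   [reduce mod 5]
reciprocity: (3/5) = +1·(5/3) since 3 mod 4 = 3, 5 mod 4 = 1; sign now -1
(5/3) = (2/3)   [reduce mod 3]
2 = 2^1·1; (2/3) = -1 since 3 mod 8 = 3, so (2/3) = (-1)^1·(1/3); sign now +1
(1/3) = 1; final value = sign = +1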